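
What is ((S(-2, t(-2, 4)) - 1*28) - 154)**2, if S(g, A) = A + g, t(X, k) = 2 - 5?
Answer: 34969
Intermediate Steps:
t(X, k) = -3
((S(-2, t(-2, 4)) - 1*28) - 154)**2 = (((-3 - 2) - 1*28) - 154)**2 = ((-5 - 28) - 154)**2 = (-33 - 154)**2 = (-187)**2 = 34969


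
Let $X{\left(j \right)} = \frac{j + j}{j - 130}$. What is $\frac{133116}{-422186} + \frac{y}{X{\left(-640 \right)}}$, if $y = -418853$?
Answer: $- \frac{6808112616757}{27019904} \approx -2.5197 \cdot 10^{5}$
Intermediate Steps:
$X{\left(j \right)} = \frac{2 j}{-130 + j}$
$\frac{133116}{-422186} + \frac{y}{X{\left(-640 \right)}} = \frac{133116}{-422186} - \frac{418853}{2 \left(-640\right) \frac{1}{-130 - 640}} = 133116 \left(- \frac{1}{422186}\right) - \frac{418853}{2 \left(-640\right) \frac{1}{-770}} = - \frac{66558}{211093} - \frac{418853}{2 \left(-640\right) \left(- \frac{1}{770}\right)} = - \frac{66558}{211093} - \frac{418853}{\frac{128}{77}} = - \frac{66558}{211093} - \frac{32251681}{128} = - \frac{6808112616757}{27019904}$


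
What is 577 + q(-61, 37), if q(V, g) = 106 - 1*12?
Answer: 671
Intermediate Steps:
q(V, g) = 94 (q(V, g) = 106 - 12 = 94)
577 + q(-61, 37) = 577 + 94 = 671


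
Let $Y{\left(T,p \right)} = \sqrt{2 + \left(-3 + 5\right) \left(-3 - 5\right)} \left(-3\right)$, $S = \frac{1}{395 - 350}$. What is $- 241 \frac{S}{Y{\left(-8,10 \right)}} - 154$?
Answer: $-154 - \frac{241 i \sqrt{14}}{1890} \approx -154.0 - 0.47711 i$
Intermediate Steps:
$S = \frac{1}{45} \approx 0.022222$
$Y{\left(T,p \right)} = - 3 i \sqrt{14}$ ($Y{\left(T,p \right)} = \sqrt{2 + 2 \left(-8\right)} \left(-3\right) = \sqrt{2 - 16} \left(-3\right) = \sqrt{-14} \left(-3\right) = i \sqrt{14} \left(-3\right) = - 3 i \sqrt{14}$)
$- 241 \frac{S}{Y{\left(-8,10 \right)}} - 154 = - 241 \frac{1}{45 \left(- 3 i \sqrt{14}\right)} - 154 = - 241 \frac{\frac{1}{42} i \sqrt{14}}{45} - 154 = - 241 \frac{i \sqrt{14}}{1890} - 154 = - \frac{241 i \sqrt{14}}{1890} - 154 = -154 - \frac{241 i \sqrt{14}}{1890}$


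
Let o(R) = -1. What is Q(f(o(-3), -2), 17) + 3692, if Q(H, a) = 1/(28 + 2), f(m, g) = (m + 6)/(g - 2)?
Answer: 110761/30 ≈ 3692.0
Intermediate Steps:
f(m, g) = (6 + m)/(-2 + g)
Q(H, a) = 1/30
Q(f(o(-3), -2), 17) + 3692 = 1/30 + 3692 = 110761/30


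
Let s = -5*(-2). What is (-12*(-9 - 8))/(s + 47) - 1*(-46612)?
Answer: 885696/19 ≈ 46616.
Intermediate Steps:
s = 10
(-12*(-9 - 8))/(s + 47) - 1*(-46612) = (-12*(-9 - 8))/(10 + 47) - 1*(-46612) = (-12*(-17))/57 + 46612 = (1/57)*204 + 46612 = 68/19 + 46612 = 885696/19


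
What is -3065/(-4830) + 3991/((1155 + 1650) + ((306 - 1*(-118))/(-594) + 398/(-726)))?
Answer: 9105124729/4424189196 ≈ 2.0580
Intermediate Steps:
-3065/(-4830) + 3991/((1155 + 1650) + ((306 - 1*(-118))/(-594) + 398/(-726))) = -3065*(-1/4830) + 3991/(2805 + ((306 + 118)*(-1/594) + 398*(-1/726))) = 613/966 + 3991/(2805 + (424*(-1/594) - 199/363)) = 613/966 + 3991/(2805 + (-212/297 - 199/363)) = 613/966 + 3991/(2805 - 4123/3267) = 613/966 + 3991/(9159812/3267) = 613/966 + 3991*(3267/9159812) = 613/966 + 13038597/9159812 = 9105124729/4424189196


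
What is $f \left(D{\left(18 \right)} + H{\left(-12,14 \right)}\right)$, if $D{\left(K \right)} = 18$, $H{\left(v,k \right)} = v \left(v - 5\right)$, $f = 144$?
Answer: $31968$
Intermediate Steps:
$H{\left(v,k \right)} = v \left(-5 + v\right)$
$f \left(D{\left(18 \right)} + H{\left(-12,14 \right)}\right) = 144 \left(18 - 12 \left(-5 - 12\right)\right) = 144 \left(18 - -204\right) = 144 \left(18 + 204\right) = 144 \cdot 222 = 31968$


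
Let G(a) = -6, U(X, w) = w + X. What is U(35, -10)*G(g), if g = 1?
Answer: -150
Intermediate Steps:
U(X, w) = X + w
U(35, -10)*G(g) = (35 - 10)*(-6) = 25*(-6) = -150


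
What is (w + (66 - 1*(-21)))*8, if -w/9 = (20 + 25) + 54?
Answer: -6432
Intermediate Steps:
w = -891 (w = -9*((20 + 25) + 54) = -9*(45 + 54) = -9*99 = -891)
(w + (66 - 1*(-21)))*8 = (-891 + (66 - 1*(-21)))*8 = (-891 + (66 + 21))*8 = (-891 + 87)*8 = -804*8 = -6432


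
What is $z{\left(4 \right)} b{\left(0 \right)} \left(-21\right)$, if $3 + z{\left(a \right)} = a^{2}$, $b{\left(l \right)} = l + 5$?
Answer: $-1365$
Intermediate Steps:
$b{\left(l \right)} = 5 + l$
$z{\left(a \right)} = -3 + a^{2}$
$z{\left(4 \right)} b{\left(0 \right)} \left(-21\right) = \left(-3 + 4^{2}\right) \left(5 + 0\right) \left(-21\right) = \left(-3 + 16\right) 5 \left(-21\right) = 13 \cdot 5 \left(-21\right) = 65 \left(-21\right) = -1365$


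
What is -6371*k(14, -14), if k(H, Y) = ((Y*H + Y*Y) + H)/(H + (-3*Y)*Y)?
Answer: 6371/41 ≈ 155.39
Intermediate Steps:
k(H, Y) = (H + Y**2 + H*Y)/(H - 3*Y**2) (k(H, Y) = ((H*Y + Y**2) + H)/(H - 3*Y**2) = ((Y**2 + H*Y) + H)/(H - 3*Y**2) = (H + Y**2 + H*Y)/(H - 3*Y**2))
-6371*k(14, -14) = -6371*(14 + (-14)**2 + 14*(-14))/(14 - 3*(-14)**2) = -6371*(14 + 196 - 196)/(14 - 3*196) = -6371*14/(14 - 588) = -6371*14/(-574) = -(-6371)*14/574 = -6371*(-1/41) = 6371/41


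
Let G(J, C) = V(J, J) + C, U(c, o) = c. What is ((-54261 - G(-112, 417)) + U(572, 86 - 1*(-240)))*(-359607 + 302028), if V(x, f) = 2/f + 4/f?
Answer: 174460512207/56 ≈ 3.1154e+9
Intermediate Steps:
V(x, f) = 6/f
G(J, C) = C + 6/J (G(J, C) = 6/J + C = C + 6/J)
((-54261 - G(-112, 417)) + U(572, 86 - 1*(-240)))*(-359607 + 302028) = ((-54261 - (417 + 6/(-112))) + 572)*(-359607 + 302028) = ((-54261 - (417 + 6*(-1/112))) + 572)*(-57579) = ((-54261 - (417 - 3/56)) + 572)*(-57579) = ((-54261 - 1*23349/56) + 572)*(-57579) = ((-54261 - 23349/56) + 572)*(-57579) = (-3061965/56 + 572)*(-57579) = -3029933/56*(-57579) = 174460512207/56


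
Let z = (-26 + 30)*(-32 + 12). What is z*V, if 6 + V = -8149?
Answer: 652400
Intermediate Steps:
V = -8155 (V = -6 - 8149 = -8155)
z = -80 (z = 4*(-20) = -80)
z*V = -80*(-8155) = 652400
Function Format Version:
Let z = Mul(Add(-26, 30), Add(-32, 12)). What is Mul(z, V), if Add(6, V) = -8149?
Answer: 652400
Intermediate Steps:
V = -8155 (V = Add(-6, -8149) = -8155)
z = -80 (z = Mul(4, -20) = -80)
Mul(z, V) = Mul(-80, -8155) = 652400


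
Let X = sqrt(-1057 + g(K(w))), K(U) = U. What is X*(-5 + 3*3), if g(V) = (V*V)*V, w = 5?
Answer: 8*I*sqrt(233) ≈ 122.11*I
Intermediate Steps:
g(V) = V**3 (g(V) = V**2*V = V**3)
X = 2*I*sqrt(233) (X = sqrt(-1057 + 5**3) = sqrt(-1057 + 125) = sqrt(-932) = 2*I*sqrt(233) ≈ 30.529*I)
X*(-5 + 3*3) = (2*I*sqrt(233))*(-5 + 3*3) = (2*I*sqrt(233))*(-5 + 9) = (2*I*sqrt(233))*4 = 8*I*sqrt(233)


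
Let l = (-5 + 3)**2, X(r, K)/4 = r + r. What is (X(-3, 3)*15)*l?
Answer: -1440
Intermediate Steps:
X(r, K) = 8*r (X(r, K) = 4*(r + r) = 4*(2*r) = 8*r)
l = 4 (l = (-2)**2 = 4)
(X(-3, 3)*15)*l = ((8*(-3))*15)*4 = -24*15*4 = -360*4 = -1440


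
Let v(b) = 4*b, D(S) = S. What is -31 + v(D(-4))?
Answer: -47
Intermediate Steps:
-31 + v(D(-4)) = -31 + 4*(-4) = -31 - 16 = -47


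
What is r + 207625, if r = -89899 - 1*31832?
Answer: 85894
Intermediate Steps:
r = -121731 (r = -89899 - 31832 = -121731)
r + 207625 = -121731 + 207625 = 85894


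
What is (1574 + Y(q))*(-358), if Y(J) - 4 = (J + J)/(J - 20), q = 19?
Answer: -551320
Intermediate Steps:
Y(J) = 4 + 2*J/(-20 + J) (Y(J) = 4 + (J + J)/(J - 20) = 4 + (2*J)/(-20 + J) = 4 + 2*J/(-20 + J))
(1574 + Y(q))*(-358) = (1574 + 2*(-40 + 3*19)/(-20 + 19))*(-358) = (1574 + 2*(-40 + 57)/(-1))*(-358) = (1574 + 2*(-1)*17)*(-358) = (1574 - 34)*(-358) = 1540*(-358) = -551320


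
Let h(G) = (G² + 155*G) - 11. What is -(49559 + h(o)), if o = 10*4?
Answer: -57348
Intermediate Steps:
o = 40
h(G) = -11 + G² + 155*G
-(49559 + h(o)) = -(49559 + (-11 + 40² + 155*40)) = -(49559 + (-11 + 1600 + 6200)) = -(49559 + 7789) = -1*57348 = -57348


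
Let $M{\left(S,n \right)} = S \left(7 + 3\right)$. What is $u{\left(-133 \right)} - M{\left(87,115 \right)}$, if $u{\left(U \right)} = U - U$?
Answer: $-870$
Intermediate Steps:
$M{\left(S,n \right)} = 10 S$ ($M{\left(S,n \right)} = S 10 = 10 S$)
$u{\left(U \right)} = 0$
$u{\left(-133 \right)} - M{\left(87,115 \right)} = 0 - 10 \cdot 87 = 0 - 870 = -870$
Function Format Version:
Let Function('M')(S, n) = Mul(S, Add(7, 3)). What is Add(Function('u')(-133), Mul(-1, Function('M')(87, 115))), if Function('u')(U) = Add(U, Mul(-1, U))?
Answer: -870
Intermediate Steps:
Function('M')(S, n) = Mul(10, S) (Function('M')(S, n) = Mul(S, 10) = Mul(10, S))
Function('u')(U) = 0
Add(Function('u')(-133), Mul(-1, Function('M')(87, 115))) = Add(0, Mul(-1, Mul(10, 87))) = Add(0, Mul(-1, 870)) = Add(0, -870) = -870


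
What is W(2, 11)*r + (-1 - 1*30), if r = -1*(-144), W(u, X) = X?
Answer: 1553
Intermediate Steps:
r = 144
W(2, 11)*r + (-1 - 1*30) = 11*144 + (-1 - 1*30) = 1584 + (-1 - 30) = 1584 - 31 = 1553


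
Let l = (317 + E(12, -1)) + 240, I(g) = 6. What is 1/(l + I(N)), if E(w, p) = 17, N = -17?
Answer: 1/580 ≈ 0.0017241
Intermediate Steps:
l = 574 (l = (317 + 17) + 240 = 334 + 240 = 574)
1/(l + I(N)) = 1/(574 + 6) = 1/580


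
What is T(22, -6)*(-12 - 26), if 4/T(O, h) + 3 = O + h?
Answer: -152/13 ≈ -11.692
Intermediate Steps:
T(O, h) = 4/(-3 + O + h) (T(O, h) = 4/(-3 + (O + h)) = 4/(-3 + O + h))
T(22, -6)*(-12 - 26) = (4/(-3 + 22 - 6))*(-12 - 26) = (4/13)*(-38) = -152/13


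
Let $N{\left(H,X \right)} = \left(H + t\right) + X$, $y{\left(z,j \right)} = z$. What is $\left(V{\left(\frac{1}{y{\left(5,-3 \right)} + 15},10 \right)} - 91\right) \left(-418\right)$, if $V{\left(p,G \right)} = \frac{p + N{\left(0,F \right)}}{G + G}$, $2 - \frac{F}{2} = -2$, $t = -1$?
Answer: $\frac{7578131}{200} \approx 37891.0$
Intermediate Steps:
$F = 8$ ($F = 4 - -4 = 4 + 4 = 8$)
$N{\left(H,X \right)} = -1 + H + X$ ($N{\left(H,X \right)} = \left(H - 1\right) + X = \left(-1 + H\right) + X = -1 + H + X$)
$V{\left(p,G \right)} = \frac{7 + p}{2 G}$ ($V{\left(p,G \right)} = \frac{p + \left(-1 + 0 + 8\right)}{G + G} = \frac{p + 7}{2 G} = \left(7 + p\right) \frac{1}{2 G} = \frac{7 + p}{2 G}$)
$\left(V{\left(\frac{1}{y{\left(5,-3 \right)} + 15},10 \right)} - 91\right) \left(-418\right) = \left(\frac{7 + \frac{1}{5 + 15}}{2 \cdot 10} - 91\right) \left(-418\right) = \left(\frac{1}{2} \cdot \frac{1}{10} \left(7 + \frac{1}{20}\right) - 91\right) \left(-418\right) = \left(\frac{1}{2} \cdot \frac{1}{10} \cdot \frac{141}{20} - 91\right) \left(-418\right) = \left(\frac{141}{400} - 91\right) \left(-418\right) = \left(- \frac{36259}{400}\right) \left(-418\right) = \frac{7578131}{200}$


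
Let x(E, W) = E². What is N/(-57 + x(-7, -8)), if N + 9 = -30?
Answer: 39/8 ≈ 4.8750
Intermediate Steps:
N = -39 (N = -9 - 30 = -39)
N/(-57 + x(-7, -8)) = -39/(-57 + (-7)²) = -39/(-57 + 49) = -39/(-8) = -⅛*(-39) = 39/8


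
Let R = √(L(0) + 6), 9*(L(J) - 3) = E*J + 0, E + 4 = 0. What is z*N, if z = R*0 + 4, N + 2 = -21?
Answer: -92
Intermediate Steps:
E = -4 (E = -4 + 0 = -4)
N = -23 (N = -2 - 21 = -23)
L(J) = 3 - 4*J/9 (L(J) = 3 + (-4*J + 0)/9 = 3 + (-4*J)/9 = 3 - 4*J/9)
R = 3 (R = √((3 - 4/9*0) + 6) = √((3 + 0) + 6) = √(3 + 6) = √9 = 3)
z = 4 (z = 3*0 + 4 = 0 + 4 = 4)
z*N = 4*(-23) = -92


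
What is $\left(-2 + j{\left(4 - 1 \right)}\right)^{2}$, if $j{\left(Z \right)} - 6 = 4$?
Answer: $64$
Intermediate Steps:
$j{\left(Z \right)} = 10$ ($j{\left(Z \right)} = 6 + 4 = 10$)
$\left(-2 + j{\left(4 - 1 \right)}\right)^{2} = \left(-2 + 10\right)^{2} = 8^{2} = 64$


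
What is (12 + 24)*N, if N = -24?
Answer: -864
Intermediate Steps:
(12 + 24)*N = (12 + 24)*(-24) = 36*(-24) = -864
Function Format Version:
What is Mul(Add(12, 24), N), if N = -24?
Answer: -864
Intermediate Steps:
Mul(Add(12, 24), N) = Mul(Add(12, 24), -24) = Mul(36, -24) = -864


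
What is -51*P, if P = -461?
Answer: 23511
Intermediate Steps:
-51*P = -51*(-461) = 23511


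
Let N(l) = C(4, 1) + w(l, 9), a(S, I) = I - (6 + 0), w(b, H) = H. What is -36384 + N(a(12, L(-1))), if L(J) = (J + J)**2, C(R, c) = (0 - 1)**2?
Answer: -36374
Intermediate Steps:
C(R, c) = 1 (C(R, c) = (-1)**2 = 1)
L(J) = 4*J**2 (L(J) = (2*J)**2 = 4*J**2)
a(S, I) = -6 + I (a(S, I) = I - 1*6 = I - 6 = -6 + I)
N(l) = 10 (N(l) = 1 + 9 = 10)
-36384 + N(a(12, L(-1))) = -36384 + 10 = -36374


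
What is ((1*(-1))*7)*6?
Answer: -42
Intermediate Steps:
((1*(-1))*7)*6 = -1*7*6 = -7*6 = -42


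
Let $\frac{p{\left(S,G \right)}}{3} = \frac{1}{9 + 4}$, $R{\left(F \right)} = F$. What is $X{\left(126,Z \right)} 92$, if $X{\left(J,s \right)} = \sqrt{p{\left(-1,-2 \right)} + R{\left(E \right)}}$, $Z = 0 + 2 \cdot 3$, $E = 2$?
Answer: $\frac{92 \sqrt{377}}{13} \approx 137.41$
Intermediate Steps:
$Z = 6$ ($Z = 0 + 6 = 6$)
$p{\left(S,G \right)} = \frac{3}{13}$ ($p{\left(S,G \right)} = \frac{3}{9 + 4} = \frac{3}{13}$)
$X{\left(J,s \right)} = \frac{\sqrt{377}}{13}$ ($X{\left(J,s \right)} = \sqrt{\frac{3}{13} + 2} = \sqrt{\frac{29}{13}} = \frac{\sqrt{377}}{13}$)
$X{\left(126,Z \right)} 92 = \frac{\sqrt{377}}{13} \cdot 92 = \frac{92 \sqrt{377}}{13}$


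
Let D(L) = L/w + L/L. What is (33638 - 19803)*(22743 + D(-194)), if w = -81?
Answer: 25490406430/81 ≈ 3.1470e+8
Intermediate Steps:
D(L) = 1 - L/81 (D(L) = L/(-81) + L/L = L*(-1/81) + 1 = -L/81 + 1 = 1 - L/81)
(33638 - 19803)*(22743 + D(-194)) = (33638 - 19803)*(22743 + (1 - 1/81*(-194))) = 13835*(22743 + (1 + 194/81)) = 13835*(22743 + 275/81) = 13835*(1842458/81) = 25490406430/81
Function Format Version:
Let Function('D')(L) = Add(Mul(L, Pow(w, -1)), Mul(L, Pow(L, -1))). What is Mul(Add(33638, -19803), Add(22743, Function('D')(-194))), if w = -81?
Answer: Rational(25490406430, 81) ≈ 3.1470e+8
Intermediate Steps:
Function('D')(L) = Add(1, Mul(Rational(-1, 81), L)) (Function('D')(L) = Add(Mul(L, Pow(-81, -1)), Mul(L, Pow(L, -1))) = Add(Mul(L, Rational(-1, 81)), 1) = Add(Mul(Rational(-1, 81), L), 1) = Add(1, Mul(Rational(-1, 81), L)))
Mul(Add(33638, -19803), Add(22743, Function('D')(-194))) = Mul(Add(33638, -19803), Add(22743, Add(1, Mul(Rational(-1, 81), -194)))) = Mul(13835, Add(22743, Add(1, Rational(194, 81)))) = Mul(13835, Add(22743, Rational(275, 81))) = Mul(13835, Rational(1842458, 81)) = Rational(25490406430, 81)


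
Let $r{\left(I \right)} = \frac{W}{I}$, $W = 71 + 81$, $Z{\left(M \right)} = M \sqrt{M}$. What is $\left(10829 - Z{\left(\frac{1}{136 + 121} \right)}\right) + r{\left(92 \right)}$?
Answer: $\frac{249105}{23} - \frac{\sqrt{257}}{66049} \approx 10831.0$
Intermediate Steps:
$Z{\left(M \right)} = M^{\frac{3}{2}}$
$W = 152$
$r{\left(I \right)} = \frac{152}{I}$
$\left(10829 - Z{\left(\frac{1}{136 + 121} \right)}\right) + r{\left(92 \right)} = \left(10829 - \left(\frac{1}{136 + 121}\right)^{\frac{3}{2}}\right) + \frac{152}{92} = \left(10829 - \left(\frac{1}{257}\right)^{\frac{3}{2}}\right) + 152 \cdot \frac{1}{92} = \left(10829 - \left(\frac{1}{257}\right)^{\frac{3}{2}}\right) + \frac{38}{23} = \left(10829 - \frac{\sqrt{257}}{66049}\right) + \frac{38}{23} = \frac{249105}{23} - \frac{\sqrt{257}}{66049}$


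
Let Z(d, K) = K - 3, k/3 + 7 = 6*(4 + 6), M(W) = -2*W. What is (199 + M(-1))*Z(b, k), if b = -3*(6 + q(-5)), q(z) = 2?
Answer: 31356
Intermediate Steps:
k = 159 (k = -21 + 3*(6*(4 + 6)) = -21 + 3*(6*10) = -21 + 3*60 = -21 + 180 = 159)
b = -24 (b = -3*(6 + 2) = -3*8 = -24)
Z(d, K) = -3 + K
(199 + M(-1))*Z(b, k) = (199 - 2*(-1))*(-3 + 159) = (199 + 2)*156 = 201*156 = 31356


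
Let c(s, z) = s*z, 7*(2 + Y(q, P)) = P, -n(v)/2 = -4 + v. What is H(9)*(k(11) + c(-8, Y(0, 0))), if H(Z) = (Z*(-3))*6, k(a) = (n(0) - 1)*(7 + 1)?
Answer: -11664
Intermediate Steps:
n(v) = 8 - 2*v (n(v) = -2*(-4 + v) = 8 - 2*v)
Y(q, P) = -2 + P/7
k(a) = 56 (k(a) = ((8 - 2*0) - 1)*(7 + 1) = ((8 + 0) - 1)*8 = (8 - 1)*8 = 7*8 = 56)
H(Z) = -18*Z (H(Z) = -3*Z*6 = -18*Z)
H(9)*(k(11) + c(-8, Y(0, 0))) = (-18*9)*(56 - 8*(-2 + (⅐)*0)) = -162*(56 - 8*(-2 + 0)) = -162*(56 - 8*(-2)) = -162*(56 + 16) = -162*72 = -11664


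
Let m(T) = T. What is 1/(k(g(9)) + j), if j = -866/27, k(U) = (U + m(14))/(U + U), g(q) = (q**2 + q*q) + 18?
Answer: -540/17029 ≈ -0.031711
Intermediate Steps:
g(q) = 18 + 2*q**2 (g(q) = (q**2 + q**2) + 18 = 2*q**2 + 18 = 18 + 2*q**2)
k(U) = (14 + U)/(2*U) (k(U) = (U + 14)/(U + U) = (14 + U)/((2*U)) = (14 + U)*(1/(2*U)) = (14 + U)/(2*U))
j = -866/27 (j = (1/27)*(-866) = -866/27 ≈ -32.074)
1/(k(g(9)) + j) = 1/((14 + (18 + 2*9**2))/(2*(18 + 2*9**2)) - 866/27) = 1/((14 + (18 + 2*81))/(2*(18 + 2*81)) - 866/27) = 1/((14 + (18 + 162))/(2*(18 + 162)) - 866/27) = 1/((1/2)*(14 + 180)/180 - 866/27) = 1/((1/2)*(1/180)*194 - 866/27) = 1/(97/180 - 866/27) = 1/(-17029/540) = -540/17029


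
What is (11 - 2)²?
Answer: 81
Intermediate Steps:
(11 - 2)² = 9² = 81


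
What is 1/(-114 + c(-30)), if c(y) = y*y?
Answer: 1/786 ≈ 0.0012723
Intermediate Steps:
c(y) = y²
1/(-114 + c(-30)) = 1/(-114 + (-30)²) = 1/(-114 + 900) = 1/786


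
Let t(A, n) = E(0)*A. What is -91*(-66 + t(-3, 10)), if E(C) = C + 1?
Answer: 6279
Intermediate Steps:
E(C) = 1 + C
t(A, n) = A (t(A, n) = (1 + 0)*A = 1*A = A)
-91*(-66 + t(-3, 10)) = -91*(-66 - 3) = -91*(-69) = 6279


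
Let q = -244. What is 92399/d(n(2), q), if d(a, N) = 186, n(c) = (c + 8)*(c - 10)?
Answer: 92399/186 ≈ 496.77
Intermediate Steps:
n(c) = (-10 + c)*(8 + c) (n(c) = (8 + c)*(-10 + c) = (-10 + c)*(8 + c))
92399/d(n(2), q) = 92399/186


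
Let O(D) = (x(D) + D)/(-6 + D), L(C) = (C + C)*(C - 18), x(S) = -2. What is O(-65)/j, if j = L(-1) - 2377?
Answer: -67/166069 ≈ -0.00040345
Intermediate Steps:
L(C) = 2*C*(-18 + C) (L(C) = (2*C)*(-18 + C) = 2*C*(-18 + C))
O(D) = (-2 + D)/(-6 + D)
j = -2339 (j = 2*(-1)*(-18 - 1) - 2377 = 2*(-1)*(-19) - 2377 = 38 - 2377 = -2339)
O(-65)/j = ((-2 - 65)/(-6 - 65))/(-2339) = (-67/(-71))*(-1/2339) = -1/71*(-67)*(-1/2339) = (67/71)*(-1/2339) = -67/166069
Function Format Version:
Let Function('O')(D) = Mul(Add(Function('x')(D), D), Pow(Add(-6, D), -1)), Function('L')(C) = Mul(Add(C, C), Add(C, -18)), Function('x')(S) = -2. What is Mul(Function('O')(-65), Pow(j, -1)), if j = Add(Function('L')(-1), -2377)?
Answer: Rational(-67, 166069) ≈ -0.00040345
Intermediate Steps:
Function('L')(C) = Mul(2, C, Add(-18, C)) (Function('L')(C) = Mul(Mul(2, C), Add(-18, C)) = Mul(2, C, Add(-18, C)))
Function('O')(D) = Mul(Pow(Add(-6, D), -1), Add(-2, D)) (Function('O')(D) = Mul(Add(-2, D), Pow(Add(-6, D), -1)) = Mul(Pow(Add(-6, D), -1), Add(-2, D)))
j = -2339 (j = Add(Mul(2, -1, Add(-18, -1)), -2377) = Add(Mul(2, -1, -19), -2377) = Add(38, -2377) = -2339)
Mul(Function('O')(-65), Pow(j, -1)) = Mul(Mul(Pow(Add(-6, -65), -1), Add(-2, -65)), Pow(-2339, -1)) = Mul(Mul(Pow(-71, -1), -67), Rational(-1, 2339)) = Mul(Mul(Rational(-1, 71), -67), Rational(-1, 2339)) = Mul(Rational(67, 71), Rational(-1, 2339)) = Rational(-67, 166069)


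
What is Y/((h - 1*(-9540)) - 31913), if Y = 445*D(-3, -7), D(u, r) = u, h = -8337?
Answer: 267/6142 ≈ 0.043471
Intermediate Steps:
Y = -1335 (Y = 445*(-3) = -1335)
Y/((h - 1*(-9540)) - 31913) = -1335/((-8337 - 1*(-9540)) - 31913) = -1335/((-8337 + 9540) - 31913) = -1335/(1203 - 31913) = -1335/(-30710) = -1335*(-1/30710) = 267/6142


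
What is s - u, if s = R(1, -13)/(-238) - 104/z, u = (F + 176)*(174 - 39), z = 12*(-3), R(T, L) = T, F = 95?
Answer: -78358891/2142 ≈ -36582.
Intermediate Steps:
z = -36
u = 36585 (u = (95 + 176)*(174 - 39) = 271*135 = 36585)
s = 6179/2142 (s = 1/(-238) - 104/(-36) = 1*(-1/238) - 104*(-1/36) = -1/238 + 26/9 = 6179/2142 ≈ 2.8847)
s - u = 6179/2142 - 1*36585 = 6179/2142 - 36585 = -78358891/2142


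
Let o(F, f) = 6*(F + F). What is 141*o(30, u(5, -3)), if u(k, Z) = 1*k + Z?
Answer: 50760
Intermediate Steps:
u(k, Z) = Z + k (u(k, Z) = k + Z = Z + k)
o(F, f) = 12*F (o(F, f) = 6*(2*F) = 12*F)
141*o(30, u(5, -3)) = 141*(12*30) = 141*360 = 50760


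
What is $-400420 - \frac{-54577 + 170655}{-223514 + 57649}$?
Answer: $- \frac{66415547222}{165865} \approx -4.0042 \cdot 10^{5}$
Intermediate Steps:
$-400420 - \frac{-54577 + 170655}{-223514 + 57649} = -400420 - \frac{116078}{-165865} = -400420 - 116078 \left(- \frac{1}{165865}\right) = -400420 - - \frac{116078}{165865} = -400420 + \frac{116078}{165865} = - \frac{66415547222}{165865}$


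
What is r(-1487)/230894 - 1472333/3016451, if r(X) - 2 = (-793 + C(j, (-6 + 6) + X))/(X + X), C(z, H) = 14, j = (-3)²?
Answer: -1010999501191871/2071332820214956 ≈ -0.48809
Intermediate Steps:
j = 9
r(X) = 2 - 779/(2*X) (r(X) = 2 + (-793 + 14)/(X + X) = 2 - 779*1/(2*X) = 2 - 779/(2*X))
r(-1487)/230894 - 1472333/3016451 = (2 - 779/2/(-1487))/230894 - 1472333/3016451 = (2 - 779/2*(-1/1487))*(1/230894) - 1472333*1/3016451 = (2 + 779/2974)*(1/230894) - 1472333/3016451 = (6727/2974)*(1/230894) - 1472333/3016451 = 6727/686678756 - 1472333/3016451 = -1010999501191871/2071332820214956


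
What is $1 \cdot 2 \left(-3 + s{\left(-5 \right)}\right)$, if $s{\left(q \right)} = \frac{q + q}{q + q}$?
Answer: $-4$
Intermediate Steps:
$s{\left(q \right)} = 1$ ($s{\left(q \right)} = \frac{2 q}{2 q} = 2 q \frac{1}{2 q} = 1$)
$1 \cdot 2 \left(-3 + s{\left(-5 \right)}\right) = 1 \cdot 2 \left(-3 + 1\right) = 2 \left(-2\right) = -4$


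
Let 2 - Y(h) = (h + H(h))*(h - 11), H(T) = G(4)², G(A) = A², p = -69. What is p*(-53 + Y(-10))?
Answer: -352935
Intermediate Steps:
H(T) = 256 (H(T) = (4²)² = 16² = 256)
Y(h) = 2 - (-11 + h)*(256 + h) (Y(h) = 2 - (h + 256)*(h - 11) = 2 - (256 + h)*(-11 + h) = 2 - (-11 + h)*(256 + h))
p*(-53 + Y(-10)) = -69*(-53 + (2818 - 1*(-10)² - 245*(-10))) = -69*(-53 + (2818 - 1*100 + 2450)) = -69*(-53 + (2818 - 100 + 2450)) = -69*(-53 + 5168) = -69*5115 = -352935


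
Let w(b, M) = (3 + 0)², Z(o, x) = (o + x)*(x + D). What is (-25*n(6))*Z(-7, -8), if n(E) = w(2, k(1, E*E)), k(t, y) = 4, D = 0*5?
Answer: -27000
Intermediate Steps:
D = 0
Z(o, x) = x*(o + x) (Z(o, x) = (o + x)*(x + 0) = (o + x)*x = x*(o + x))
w(b, M) = 9 (w(b, M) = 3² = 9)
n(E) = 9
(-25*n(6))*Z(-7, -8) = (-25*9)*(-8*(-7 - 8)) = -(-1800)*(-15) = -225*120 = -27000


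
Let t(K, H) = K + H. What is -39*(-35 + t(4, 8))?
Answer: 897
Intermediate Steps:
t(K, H) = H + K
-39*(-35 + t(4, 8)) = -39*(-35 + (8 + 4)) = -39*(-35 + 12) = -39*(-23) = 897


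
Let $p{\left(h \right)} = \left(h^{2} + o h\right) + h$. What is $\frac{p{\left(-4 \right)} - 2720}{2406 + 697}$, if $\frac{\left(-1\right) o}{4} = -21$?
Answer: $- \frac{3044}{3103} \approx -0.98099$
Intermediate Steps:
$o = 84$ ($o = \left(-4\right) \left(-21\right) = 84$)
$p{\left(h \right)} = h^{2} + 85 h$ ($p{\left(h \right)} = \left(h^{2} + 84 h\right) + h = h^{2} + 85 h$)
$\frac{p{\left(-4 \right)} - 2720}{2406 + 697} = \frac{- 4 \left(85 - 4\right) - 2720}{2406 + 697} = \frac{\left(-4\right) 81 - 2720}{3103} = \left(-324 - 2720\right) \frac{1}{3103} = \left(-3044\right) \frac{1}{3103} = - \frac{3044}{3103}$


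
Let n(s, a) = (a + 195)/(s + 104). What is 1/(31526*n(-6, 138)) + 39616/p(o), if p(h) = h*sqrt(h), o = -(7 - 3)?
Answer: 49/5249079 + 4952*I ≈ 9.335e-6 + 4952.0*I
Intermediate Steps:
n(s, a) = (195 + a)/(104 + s)
o = -4 (o = -1*4 = -4)
p(h) = h**(3/2)
1/(31526*n(-6, 138)) + 39616/p(o) = 1/(31526*(((195 + 138)/(104 - 6)))) + 39616/((-4)**(3/2)) = 1/(31526*((333/98))) + 39616/((-8*I)) = 1/(31526*(((1/98)*333))) + 39616*(I/8) = 1/(31526*(333/98)) + 4952*I = (1/31526)*(98/333) + 4952*I = 49/5249079 + 4952*I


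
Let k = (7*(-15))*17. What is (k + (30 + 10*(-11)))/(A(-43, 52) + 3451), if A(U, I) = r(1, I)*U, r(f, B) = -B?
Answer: -1865/5687 ≈ -0.32794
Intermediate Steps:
A(U, I) = -I*U (A(U, I) = (-I)*U = -I*U)
k = -1785 (k = -105*17 = -1785)
(k + (30 + 10*(-11)))/(A(-43, 52) + 3451) = (-1785 + (30 + 10*(-11)))/(-1*52*(-43) + 3451) = (-1785 + (30 - 110))/(2236 + 3451) = (-1785 - 80)/5687 = -1865*1/5687 = -1865/5687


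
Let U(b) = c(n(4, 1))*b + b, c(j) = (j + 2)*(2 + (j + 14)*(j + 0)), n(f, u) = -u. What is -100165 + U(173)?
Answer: -101895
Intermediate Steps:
c(j) = (2 + j)*(2 + j*(14 + j)) (c(j) = (2 + j)*(2 + (14 + j)*j) = (2 + j)*(2 + j*(14 + j)))
U(b) = -10*b (U(b) = (4 + (-1*1)**3 + 16*(-1*1)**2 + 30*(-1*1))*b + b = (4 + (-1)**3 + 16*(-1)**2 + 30*(-1))*b + b = (4 - 1 + 16*1 - 30)*b + b = (4 - 1 + 16 - 30)*b + b = -11*b + b = -10*b)
-100165 + U(173) = -100165 - 10*173 = -100165 - 1730 = -101895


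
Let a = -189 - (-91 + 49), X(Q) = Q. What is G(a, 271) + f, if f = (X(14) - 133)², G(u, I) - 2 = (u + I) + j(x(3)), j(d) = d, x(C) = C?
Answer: 14290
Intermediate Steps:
a = -147 (a = -189 - 1*(-42) = -189 + 42 = -147)
G(u, I) = 5 + I + u (G(u, I) = 2 + ((u + I) + 3) = 2 + ((I + u) + 3) = 2 + (3 + I + u) = 5 + I + u)
f = 14161 (f = (14 - 133)² = (-119)² = 14161)
G(a, 271) + f = (5 + 271 - 147) + 14161 = 129 + 14161 = 14290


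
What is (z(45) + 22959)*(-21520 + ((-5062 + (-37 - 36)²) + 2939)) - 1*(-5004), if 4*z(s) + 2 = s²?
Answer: -859456855/2 ≈ -4.2973e+8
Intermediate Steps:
z(s) = -½ + s²/4
(z(45) + 22959)*(-21520 + ((-5062 + (-37 - 36)²) + 2939)) - 1*(-5004) = ((-½ + (¼)*45²) + 22959)*(-21520 + ((-5062 + (-37 - 36)²) + 2939)) - 1*(-5004) = ((-½ + (¼)*2025) + 22959)*(-21520 + ((-5062 + (-73)²) + 2939)) + 5004 = ((-½ + 2025/4) + 22959)*(-21520 + ((-5062 + 5329) + 2939)) + 5004 = (2023/4 + 22959)*(-21520 + (267 + 2939)) + 5004 = 93859*(-21520 + 3206)/4 + 5004 = (93859/4)*(-18314) + 5004 = -859466863/2 + 5004 = -859456855/2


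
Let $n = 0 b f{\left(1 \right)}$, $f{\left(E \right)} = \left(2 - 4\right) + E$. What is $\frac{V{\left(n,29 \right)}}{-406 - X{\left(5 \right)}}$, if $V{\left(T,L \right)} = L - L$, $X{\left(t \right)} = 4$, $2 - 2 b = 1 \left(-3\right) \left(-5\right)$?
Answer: $0$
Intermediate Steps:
$b = - \frac{13}{2}$ ($b = 1 - \frac{1 \left(-3\right) \left(-5\right)}{2} = 1 - \frac{\left(-3\right) \left(-5\right)}{2} = 1 - \frac{15}{2} = - \frac{13}{2} \approx -6.5$)
$f{\left(E \right)} = -2 + E$
$n = 0$ ($n = 0 \left(- \frac{13}{2}\right) \left(-2 + 1\right) = 0 \left(-1\right) = 0$)
$V{\left(T,L \right)} = 0$
$\frac{V{\left(n,29 \right)}}{-406 - X{\left(5 \right)}} = \frac{0}{-406 - 4} = \frac{0}{-410} = 0 \left(- \frac{1}{410}\right) = 0$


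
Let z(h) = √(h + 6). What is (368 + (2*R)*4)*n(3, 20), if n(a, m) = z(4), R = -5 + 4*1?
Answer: 360*√10 ≈ 1138.4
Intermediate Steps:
R = -1 (R = -5 + 4 = -1)
z(h) = √(6 + h)
n(a, m) = √10 (n(a, m) = √(6 + 4) = √10)
(368 + (2*R)*4)*n(3, 20) = (368 + (2*(-1))*4)*√10 = (368 - 2*4)*√10 = (368 - 8)*√10 = 360*√10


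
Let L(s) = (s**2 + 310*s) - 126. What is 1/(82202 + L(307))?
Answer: 1/271495 ≈ 3.6833e-6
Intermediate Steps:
L(s) = -126 + s**2 + 310*s
1/(82202 + L(307)) = 1/(82202 + (-126 + 307**2 + 310*307)) = 1/(82202 + (-126 + 94249 + 95170)) = 1/(82202 + 189293) = 1/271495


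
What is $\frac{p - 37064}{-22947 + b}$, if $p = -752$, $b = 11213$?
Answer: $\frac{18908}{5867} \approx 3.2228$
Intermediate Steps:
$\frac{p - 37064}{-22947 + b} = \frac{-752 - 37064}{-22947 + 11213} = - \frac{37816}{-11734} = \left(-37816\right) \left(- \frac{1}{11734}\right) = \frac{18908}{5867}$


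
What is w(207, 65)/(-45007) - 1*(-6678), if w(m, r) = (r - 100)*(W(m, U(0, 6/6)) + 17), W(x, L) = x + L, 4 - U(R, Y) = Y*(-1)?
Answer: 300564761/45007 ≈ 6678.2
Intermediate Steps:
U(R, Y) = 4 + Y (U(R, Y) = 4 - Y*(-1) = 4 - (-1)*Y = 4 + Y)
W(x, L) = L + x
w(m, r) = (-100 + r)*(22 + m) (w(m, r) = (r - 100)*(((4 + 6/6) + m) + 17) = (-100 + r)*(((4 + 6*(1/6)) + m) + 17) = (-100 + r)*(((4 + 1) + m) + 17) = (-100 + r)*((5 + m) + 17) = (-100 + r)*(22 + m))
w(207, 65)/(-45007) - 1*(-6678) = (-2200 - 100*207 + 22*65 + 207*65)/(-45007) - 1*(-6678) = (-2200 - 20700 + 1430 + 13455)*(-1/45007) + 6678 = -8015*(-1/45007) + 6678 = 8015/45007 + 6678 = 300564761/45007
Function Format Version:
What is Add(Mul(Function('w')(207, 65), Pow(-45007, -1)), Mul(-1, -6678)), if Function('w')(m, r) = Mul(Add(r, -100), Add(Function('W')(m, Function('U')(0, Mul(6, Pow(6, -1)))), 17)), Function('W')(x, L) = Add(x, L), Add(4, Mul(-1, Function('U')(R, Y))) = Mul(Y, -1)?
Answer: Rational(300564761, 45007) ≈ 6678.2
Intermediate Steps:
Function('U')(R, Y) = Add(4, Y) (Function('U')(R, Y) = Add(4, Mul(-1, Mul(Y, -1))) = Add(4, Mul(-1, Mul(-1, Y))) = Add(4, Y))
Function('W')(x, L) = Add(L, x)
Function('w')(m, r) = Mul(Add(-100, r), Add(22, m)) (Function('w')(m, r) = Mul(Add(r, -100), Add(Add(Add(4, Mul(6, Pow(6, -1))), m), 17)) = Mul(Add(-100, r), Add(Add(Add(4, Mul(6, Rational(1, 6))), m), 17)) = Mul(Add(-100, r), Add(Add(Add(4, 1), m), 17)) = Mul(Add(-100, r), Add(Add(5, m), 17)) = Mul(Add(-100, r), Add(22, m)))
Add(Mul(Function('w')(207, 65), Pow(-45007, -1)), Mul(-1, -6678)) = Add(Mul(Add(-2200, Mul(-100, 207), Mul(22, 65), Mul(207, 65)), Pow(-45007, -1)), Mul(-1, -6678)) = Add(Mul(Add(-2200, -20700, 1430, 13455), Rational(-1, 45007)), 6678) = Add(Mul(-8015, Rational(-1, 45007)), 6678) = Add(Rational(8015, 45007), 6678) = Rational(300564761, 45007)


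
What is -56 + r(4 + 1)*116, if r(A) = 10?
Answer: 1104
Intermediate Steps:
-56 + r(4 + 1)*116 = -56 + 10*116 = -56 + 1160 = 1104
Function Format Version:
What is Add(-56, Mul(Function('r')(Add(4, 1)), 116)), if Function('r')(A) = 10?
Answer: 1104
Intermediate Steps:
Add(-56, Mul(Function('r')(Add(4, 1)), 116)) = Add(-56, Mul(10, 116)) = Add(-56, 1160) = 1104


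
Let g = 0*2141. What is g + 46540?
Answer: 46540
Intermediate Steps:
g = 0
g + 46540 = 0 + 46540 = 46540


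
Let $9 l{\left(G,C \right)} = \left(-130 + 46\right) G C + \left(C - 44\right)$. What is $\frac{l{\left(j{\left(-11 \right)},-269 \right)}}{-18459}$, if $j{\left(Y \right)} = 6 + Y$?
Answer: $\frac{113293}{166131} \approx 0.68195$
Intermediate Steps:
$l{\left(G,C \right)} = - \frac{44}{9} + \frac{C}{9} - \frac{28 C G}{3}$ ($l{\left(G,C \right)} = \frac{\left(-130 + 46\right) G C + \left(C - 44\right)}{9} = \frac{- 84 G C + \left(-44 + C\right)}{9} = \frac{- 84 C G + \left(-44 + C\right)}{9} = \frac{-44 + C - 84 C G}{9} = - \frac{44}{9} + \frac{C}{9} - \frac{28 C G}{3}$)
$\frac{l{\left(j{\left(-11 \right)},-269 \right)}}{-18459} = \frac{- \frac{44}{9} + \frac{1}{9} \left(-269\right) - - \frac{7532 \left(6 - 11\right)}{3}}{-18459} = \left(- \frac{44}{9} - \frac{269}{9} - \left(- \frac{7532}{3}\right) \left(-5\right)\right) \left(- \frac{1}{18459}\right) = \left(- \frac{44}{9} - \frac{269}{9} - \frac{37660}{3}\right) \left(- \frac{1}{18459}\right) = \left(- \frac{113293}{9}\right) \left(- \frac{1}{18459}\right) = \frac{113293}{166131}$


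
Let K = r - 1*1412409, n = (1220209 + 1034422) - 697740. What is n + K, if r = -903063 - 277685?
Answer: -1036266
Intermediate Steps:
r = -1180748
n = 1556891 (n = 2254631 - 697740 = 1556891)
K = -2593157 (K = -1180748 - 1*1412409 = -1180748 - 1412409 = -2593157)
n + K = 1556891 - 2593157 = -1036266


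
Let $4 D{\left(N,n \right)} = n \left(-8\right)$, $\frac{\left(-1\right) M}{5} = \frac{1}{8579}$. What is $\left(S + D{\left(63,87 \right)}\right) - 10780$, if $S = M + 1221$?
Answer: $- \frac{83499412}{8579} \approx -9733.0$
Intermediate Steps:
$M = - \frac{5}{8579} \approx -0.00058282$
$D{\left(N,n \right)} = - 2 n$ ($D{\left(N,n \right)} = \frac{n \left(-8\right)}{4} = \frac{\left(-8\right) n}{4} = - 2 n$)
$S = \frac{10474954}{8579}$ ($S = - \frac{5}{8579} + 1221 = \frac{10474954}{8579} \approx 1221.0$)
$\left(S + D{\left(63,87 \right)}\right) - 10780 = \left(\frac{10474954}{8579} - 174\right) - 10780 = \frac{8982208}{8579} - 10780 = - \frac{83499412}{8579}$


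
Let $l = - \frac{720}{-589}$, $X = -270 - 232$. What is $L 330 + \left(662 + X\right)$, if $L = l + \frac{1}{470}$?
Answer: $\frac{15615917}{27683} \approx 564.1$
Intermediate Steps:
$X = -502$ ($X = -270 - 232 = -502$)
$l = \frac{720}{589}$ ($l = \left(-720\right) \left(- \frac{1}{589}\right) = \frac{720}{589} \approx 1.2224$)
$L = \frac{338989}{276830}$ ($L = \frac{720}{589} + \frac{1}{470} = \frac{338989}{276830} \approx 1.2245$)
$L 330 + \left(662 + X\right) = \frac{338989}{276830} \cdot 330 + \left(662 - 502\right) = \frac{11186637}{27683} + 160 = \frac{15615917}{27683}$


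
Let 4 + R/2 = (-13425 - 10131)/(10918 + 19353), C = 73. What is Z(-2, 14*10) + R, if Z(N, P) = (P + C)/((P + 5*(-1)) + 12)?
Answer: -12025479/1483279 ≈ -8.1074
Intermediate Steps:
Z(N, P) = (73 + P)/(7 + P) (Z(N, P) = (P + 73)/((P + 5*(-1)) + 12) = (73 + P)/((P - 5) + 12) = (73 + P)/((-5 + P) + 12) = (73 + P)/(7 + P))
R = -289280/30271 (R = -8 + 2*((-13425 - 10131)/(10918 + 19353)) = -8 + 2*(-23556/30271) = -8 - 47112/30271 = -289280/30271 ≈ -9.5563)
Z(-2, 14*10) + R = (73 + 14*10)/(7 + 14*10) - 289280/30271 = (73 + 140)/(7 + 140) - 289280/30271 = 213/147 - 289280/30271 = (1/147)*213 - 289280/30271 = 71/49 - 289280/30271 = -12025479/1483279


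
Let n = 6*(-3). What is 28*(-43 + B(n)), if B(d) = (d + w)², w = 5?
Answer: 3528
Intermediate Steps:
n = -18
B(d) = (5 + d)² (B(d) = (d + 5)² = (5 + d)²)
28*(-43 + B(n)) = 28*(-43 + (5 - 18)²) = 28*(-43 + (-13)²) = 28*(-43 + 169) = 28*126 = 3528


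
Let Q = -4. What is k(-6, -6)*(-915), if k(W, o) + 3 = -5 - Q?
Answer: 3660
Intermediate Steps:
k(W, o) = -4 (k(W, o) = -3 + (-5 - 1*(-4)) = -3 + (-5 + 4) = -3 - 1 = -4)
k(-6, -6)*(-915) = -4*(-915) = 3660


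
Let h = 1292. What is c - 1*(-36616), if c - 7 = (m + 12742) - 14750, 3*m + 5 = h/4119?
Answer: 427718252/12357 ≈ 34613.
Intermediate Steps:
m = -19303/12357 (m = -5/3 + (1292/4119)/3 = -5/3 + (1292*(1/4119))/3 = -5/3 + (⅓)*(1292/4119) = -5/3 + 1292/12357 = -19303/12357 ≈ -1.5621)
c = -24745660/12357 (c = 7 + ((-19303/12357 + 12742) - 14750) = 7 + (157433591/12357 - 14750) = 7 - 24832159/12357 = -24745660/12357 ≈ -2002.6)
c - 1*(-36616) = -24745660/12357 - 1*(-36616) = -24745660/12357 + 36616 = 427718252/12357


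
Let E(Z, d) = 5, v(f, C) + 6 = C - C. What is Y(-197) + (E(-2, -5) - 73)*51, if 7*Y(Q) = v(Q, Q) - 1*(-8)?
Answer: -24274/7 ≈ -3467.7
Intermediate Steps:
v(f, C) = -6 (v(f, C) = -6 + (C - C) = -6 + 0 = -6)
Y(Q) = 2/7 (Y(Q) = (-6 - 1*(-8))/7 = (-6 + 8)/7 = (⅐)*2 = 2/7)
Y(-197) + (E(-2, -5) - 73)*51 = 2/7 + (5 - 73)*51 = 2/7 - 68*51 = 2/7 - 3468 = -24274/7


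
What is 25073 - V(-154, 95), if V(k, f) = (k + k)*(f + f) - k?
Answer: 83439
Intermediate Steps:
V(k, f) = -k + 4*f*k (V(k, f) = (2*k)*(2*f) - k = 4*f*k - k = -k + 4*f*k)
25073 - V(-154, 95) = 25073 - (-154)*(-1 + 4*95) = 25073 - (-154)*(-1 + 380) = 25073 - (-154)*379 = 25073 - 1*(-58366) = 25073 + 58366 = 83439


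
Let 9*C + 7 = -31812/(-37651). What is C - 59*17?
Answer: -340107322/338859 ≈ -1003.7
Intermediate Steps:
C = -231745/338859 (C = -7/9 + (-31812/(-37651))/9 = -7/9 + (-31812*(-1/37651))/9 = -7/9 + (⅑)*(31812/37651) = -7/9 + 10604/112953 = -231745/338859 ≈ -0.68390)
C - 59*17 = -231745/338859 - 59*17 = -231745/338859 - 1003 = -340107322/338859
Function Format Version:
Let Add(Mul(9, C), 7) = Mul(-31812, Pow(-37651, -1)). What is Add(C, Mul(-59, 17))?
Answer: Rational(-340107322, 338859) ≈ -1003.7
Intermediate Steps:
C = Rational(-231745, 338859) (C = Add(Rational(-7, 9), Mul(Rational(1, 9), Mul(-31812, Pow(-37651, -1)))) = Add(Rational(-7, 9), Mul(Rational(1, 9), Mul(-31812, Rational(-1, 37651)))) = Add(Rational(-7, 9), Mul(Rational(1, 9), Rational(31812, 37651))) = Add(Rational(-7, 9), Rational(10604, 112953)) = Rational(-231745, 338859) ≈ -0.68390)
Add(C, Mul(-59, 17)) = Add(Rational(-231745, 338859), Mul(-59, 17)) = Add(Rational(-231745, 338859), -1003) = Rational(-340107322, 338859)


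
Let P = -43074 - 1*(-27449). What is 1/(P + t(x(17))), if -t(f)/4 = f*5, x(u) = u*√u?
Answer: -625/9687017 + 68*√17/48435085 ≈ -5.8731e-5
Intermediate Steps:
x(u) = u^(3/2)
t(f) = -20*f (t(f) = -4*f*5 = -20*f)
P = -15625 (P = -43074 + 27449 = -15625)
1/(P + t(x(17))) = 1/(-15625 - 340*√17)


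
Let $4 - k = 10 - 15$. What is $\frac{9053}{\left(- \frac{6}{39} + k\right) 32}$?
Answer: $\frac{117689}{3680} \approx 31.981$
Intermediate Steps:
$k = 9$ ($k = 4 - \left(10 - 15\right) = 4 - -5 = 4 + 5 = 9$)
$\frac{9053}{\left(- \frac{6}{39} + k\right) 32} = \frac{9053}{\left(- \frac{6}{39} + 9\right) 32} = \frac{9053}{\left(\left(-6\right) \frac{1}{39} + 9\right) 32} = \frac{9053}{\left(- \frac{2}{13} + 9\right) 32} = \frac{9053}{\frac{115}{13} \cdot 32} = \frac{9053}{\frac{3680}{13}} = 9053 \cdot \frac{13}{3680} = \frac{117689}{3680}$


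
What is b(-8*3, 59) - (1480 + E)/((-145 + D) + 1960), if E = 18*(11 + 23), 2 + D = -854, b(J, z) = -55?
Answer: -54837/959 ≈ -57.181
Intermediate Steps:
D = -856 (D = -2 - 854 = -856)
E = 612 (E = 18*34 = 612)
b(-8*3, 59) - (1480 + E)/((-145 + D) + 1960) = -55 - (1480 + 612)/((-145 - 856) + 1960) = -55 - 2092/(-1001 + 1960) = -55 - 2092/959 = -54837/959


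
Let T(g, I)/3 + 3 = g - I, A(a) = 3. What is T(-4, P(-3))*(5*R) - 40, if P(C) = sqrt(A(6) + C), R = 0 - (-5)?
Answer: -565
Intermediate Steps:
R = 5 (R = 0 - 1*(-5) = 0 + 5 = 5)
P(C) = sqrt(3 + C)
T(g, I) = -9 - 3*I + 3*g (T(g, I) = -9 + 3*(g - I) = -9 + (-3*I + 3*g) = -9 - 3*I + 3*g)
T(-4, P(-3))*(5*R) - 40 = (-9 - 3*sqrt(3 - 3) + 3*(-4))*(5*5) - 40 = (-9 - 3*sqrt(0) - 12)*25 - 40 = (-9 - 3*0 - 12)*25 - 40 = (-9 + 0 - 12)*25 - 40 = -21*25 - 40 = -525 - 40 = -565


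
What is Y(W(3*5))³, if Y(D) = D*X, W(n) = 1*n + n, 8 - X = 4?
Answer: 1728000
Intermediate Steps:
X = 4 (X = 8 - 1*4 = 8 - 4 = 4)
W(n) = 2*n (W(n) = n + n = 2*n)
Y(D) = 4*D (Y(D) = D*4 = 4*D)
Y(W(3*5))³ = (4*(2*(3*5)))³ = (4*(2*15))³ = (4*30)³ = 120³ = 1728000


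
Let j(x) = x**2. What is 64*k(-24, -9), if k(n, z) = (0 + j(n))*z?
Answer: -331776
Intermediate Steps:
k(n, z) = z*n**2 (k(n, z) = (0 + n**2)*z = n**2*z = z*n**2)
64*k(-24, -9) = 64*(-9*(-24)**2) = 64*(-9*576) = 64*(-5184) = -331776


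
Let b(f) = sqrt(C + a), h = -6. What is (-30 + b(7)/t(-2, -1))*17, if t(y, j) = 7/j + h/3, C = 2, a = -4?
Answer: -510 - 17*I*sqrt(2)/9 ≈ -510.0 - 2.6713*I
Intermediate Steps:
t(y, j) = -2 + 7/j (t(y, j) = 7/j - 6/3 = 7/j - 6*1/3 = 7/j - 2 = -2 + 7/j)
b(f) = I*sqrt(2) (b(f) = sqrt(2 - 4) = sqrt(-2) = I*sqrt(2))
(-30 + b(7)/t(-2, -1))*17 = (-30 + (I*sqrt(2))/(-2 + 7/(-1)))*17 = (-30 + (I*sqrt(2))/(-2 + 7*(-1)))*17 = (-30 + (I*sqrt(2))/(-2 - 7))*17 = (-30 + (I*sqrt(2))/(-9))*17 = (-30 + (I*sqrt(2))*(-1/9))*17 = (-30 - I*sqrt(2)/9)*17 = -510 - 17*I*sqrt(2)/9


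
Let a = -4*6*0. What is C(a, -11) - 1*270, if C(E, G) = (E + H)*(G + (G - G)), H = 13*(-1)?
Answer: -127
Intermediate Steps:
a = 0 (a = -24*0 = 0)
H = -13
C(E, G) = G*(-13 + E) (C(E, G) = (E - 13)*(G + (G - G)) = (-13 + E)*(G + 0) = (-13 + E)*G = G*(-13 + E))
C(a, -11) - 1*270 = -11*(-13 + 0) - 1*270 = -11*(-13) - 270 = 143 - 270 = -127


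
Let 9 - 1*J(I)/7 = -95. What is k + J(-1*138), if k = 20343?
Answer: 21071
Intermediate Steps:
J(I) = 728 (J(I) = 63 - 7*(-95) = 63 + 665 = 728)
k + J(-1*138) = 20343 + 728 = 21071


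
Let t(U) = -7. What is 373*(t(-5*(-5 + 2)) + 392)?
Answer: 143605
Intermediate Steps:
373*(t(-5*(-5 + 2)) + 392) = 373*(-7 + 392) = 373*385 = 143605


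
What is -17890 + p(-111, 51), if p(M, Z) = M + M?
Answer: -18112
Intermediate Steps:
p(M, Z) = 2*M
-17890 + p(-111, 51) = -17890 + 2*(-111) = -17890 - 222 = -18112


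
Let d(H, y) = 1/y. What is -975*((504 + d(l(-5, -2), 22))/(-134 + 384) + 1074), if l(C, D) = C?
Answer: -230805471/220 ≈ -1.0491e+6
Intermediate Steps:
-975*((504 + d(l(-5, -2), 22))/(-134 + 384) + 1074) = -975*((504 + 1/22)/(-134 + 384) + 1074) = -975*((504 + 1/22)/250 + 1074) = -975*((11089/22)*(1/250) + 1074) = -975*(11089/5500 + 1074) = -975*5918089/5500 = -230805471/220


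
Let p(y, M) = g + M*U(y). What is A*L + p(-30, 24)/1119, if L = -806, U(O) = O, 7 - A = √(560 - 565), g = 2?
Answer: -6314116/1119 + 806*I*√5 ≈ -5642.6 + 1802.3*I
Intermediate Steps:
A = 7 - I*√5 (A = 7 - √(560 - 565) = 7 - √(-5) = 7 - I*√5 ≈ 7.0 - 2.2361*I)
p(y, M) = 2 + M*y
A*L + p(-30, 24)/1119 = (7 - I*√5)*(-806) + (2 + 24*(-30))/1119 = (-5642 + 806*I*√5) + (2 - 720)*(1/1119) = (-5642 + 806*I*√5) - 718*1/1119 = (-5642 + 806*I*√5) - 718/1119 = -6314116/1119 + 806*I*√5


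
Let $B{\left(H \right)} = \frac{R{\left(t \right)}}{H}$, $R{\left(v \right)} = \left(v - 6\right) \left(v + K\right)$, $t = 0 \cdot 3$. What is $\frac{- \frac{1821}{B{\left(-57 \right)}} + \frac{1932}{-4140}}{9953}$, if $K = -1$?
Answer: $\frac{518971}{298590} \approx 1.7381$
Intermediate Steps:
$t = 0$
$R{\left(v \right)} = \left(-1 + v\right) \left(-6 + v\right)$ ($R{\left(v \right)} = \left(v - 6\right) \left(v - 1\right) = \left(-6 + v\right) \left(-1 + v\right) = \left(-1 + v\right) \left(-6 + v\right)$)
$B{\left(H \right)} = \frac{6}{H}$ ($B{\left(H \right)} = \frac{6 + 0^{2} - 0}{H} = \frac{6 + 0 + 0}{H} = \frac{6}{H}$)
$\frac{- \frac{1821}{B{\left(-57 \right)}} + \frac{1932}{-4140}}{9953} = \frac{- \frac{1821}{6 \frac{1}{-57}} + \frac{1932}{-4140}}{9953} = \left(- \frac{1821}{6 \left(- \frac{1}{57}\right)} + 1932 \left(- \frac{1}{4140}\right)\right) \frac{1}{9953} = \left(- \frac{1821}{- \frac{2}{19}} - \frac{7}{15}\right) \frac{1}{9953} = \left(\left(-1821\right) \left(- \frac{19}{2}\right) - \frac{7}{15}\right) \frac{1}{9953} = \left(\frac{34599}{2} - \frac{7}{15}\right) \frac{1}{9953} = \frac{518971}{30} \cdot \frac{1}{9953} = \frac{518971}{298590}$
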